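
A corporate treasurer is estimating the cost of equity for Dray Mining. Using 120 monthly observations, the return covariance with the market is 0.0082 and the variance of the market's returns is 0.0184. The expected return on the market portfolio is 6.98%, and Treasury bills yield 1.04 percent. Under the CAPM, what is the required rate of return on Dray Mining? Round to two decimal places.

3.69%

β = Cov(R_i, R_m) / Var(R_m) = 0.0082 / 0.0184 = 0.4457
MRP = 6.98% − 1.04% = 5.94%
E(R) = R_f + β × MRP = 1.04% + 0.4457 × 5.94% = 3.69%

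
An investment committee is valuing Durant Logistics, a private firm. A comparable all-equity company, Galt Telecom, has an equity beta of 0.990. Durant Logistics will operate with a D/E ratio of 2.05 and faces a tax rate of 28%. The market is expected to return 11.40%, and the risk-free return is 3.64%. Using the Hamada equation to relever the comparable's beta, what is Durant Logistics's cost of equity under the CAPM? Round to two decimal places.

22.66%

β_L = β_U × [1 + (1 − t)(D/E)] = 0.990 × [1 + (1 − 0.28) × 2.05]
    = 0.990 × [1 + 0.72 × 2.05] = 0.990 × 2.4760 = 2.4512
MRP = 11.40% − 3.64% = 7.76%
E(R) = R_f + β_L × MRP = 3.64% + 2.4512 × 7.76% = 22.66%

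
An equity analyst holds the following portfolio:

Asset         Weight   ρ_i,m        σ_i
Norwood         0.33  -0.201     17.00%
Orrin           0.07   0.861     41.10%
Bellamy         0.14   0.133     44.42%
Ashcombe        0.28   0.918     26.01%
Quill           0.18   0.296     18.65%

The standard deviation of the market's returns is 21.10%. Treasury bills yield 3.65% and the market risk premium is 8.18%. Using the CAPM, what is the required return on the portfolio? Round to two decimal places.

β_Norwood = -0.201 × 17.00% / 21.10% = -0.1619
β_Orrin = 0.861 × 41.10% / 21.10% = 1.6771
β_Bellamy = 0.133 × 44.42% / 21.10% = 0.2800
β_Ashcombe = 0.918 × 26.01% / 21.10% = 1.1316
β_Quill = 0.296 × 18.65% / 21.10% = 0.2616
β_P = Σ w_i β_i = 0.33×-0.1619 + 0.07×1.6771 + 0.14×0.2800 + 0.28×1.1316 + 0.18×0.2616 = 0.4671
E(R_P) = R_f + β_P × MRP = 3.65% + 0.4671 × 8.18% = 7.47%

7.47%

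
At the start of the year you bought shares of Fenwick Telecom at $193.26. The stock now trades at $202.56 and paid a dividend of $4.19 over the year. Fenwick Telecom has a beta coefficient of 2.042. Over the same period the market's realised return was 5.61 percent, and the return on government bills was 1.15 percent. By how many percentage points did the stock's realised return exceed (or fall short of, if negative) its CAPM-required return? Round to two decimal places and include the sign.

-3.28%

Realised HPR = (P1 + D1 − P0) / P0 = (202.56 + 4.19 − 193.26) / 193.26 = 13.49 / 193.26 = 6.9802%
MRP = 5.61% − 1.15% = 4.46%
CAPM required = R_f + β·MRP = 1.15% + 2.042 × 4.46% = 10.25732%
α = realised − required = 6.9802% − 10.25732% = -3.28%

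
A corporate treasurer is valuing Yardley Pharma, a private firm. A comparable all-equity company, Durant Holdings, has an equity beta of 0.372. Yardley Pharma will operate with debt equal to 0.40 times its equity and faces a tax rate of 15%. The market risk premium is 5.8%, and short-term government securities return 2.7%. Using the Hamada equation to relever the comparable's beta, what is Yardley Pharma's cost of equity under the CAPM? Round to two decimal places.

β_L = β_U × [1 + (1 − t)(D/E)] = 0.372 × [1 + (1 − 0.15) × 0.40]
    = 0.372 × [1 + 0.85 × 0.40] = 0.372 × 1.3400 = 0.4985
E(R) = R_f + β_L × MRP = 2.7% + 0.4985 × 5.8% = 5.59%

5.59%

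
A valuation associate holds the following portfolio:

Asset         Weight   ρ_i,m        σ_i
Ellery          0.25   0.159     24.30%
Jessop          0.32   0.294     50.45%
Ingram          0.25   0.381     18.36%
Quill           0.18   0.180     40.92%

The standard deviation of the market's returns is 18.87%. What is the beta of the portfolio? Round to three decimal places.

β_Ellery = 0.159 × 24.30% / 18.87% = 0.2048
β_Jessop = 0.294 × 50.45% / 18.87% = 0.7860
β_Ingram = 0.381 × 18.36% / 18.87% = 0.3707
β_Quill = 0.180 × 40.92% / 18.87% = 0.3903
β_P = Σ w_i β_i = 0.25×0.2048 + 0.32×0.7860 + 0.25×0.3707 + 0.18×0.3903 = 0.4656

0.466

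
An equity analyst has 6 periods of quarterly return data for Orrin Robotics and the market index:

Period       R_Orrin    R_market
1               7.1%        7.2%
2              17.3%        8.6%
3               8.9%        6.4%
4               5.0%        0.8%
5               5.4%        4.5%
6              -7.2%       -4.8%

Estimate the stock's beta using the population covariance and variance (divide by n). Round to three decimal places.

Mean R_i = (7.1 + 17.3 + 8.9 + 5.0 + 5.4 − 7.2) / 6 = 6.0833%
Mean R_m = (7.2 + 8.6 + 6.4 + 0.8 + 4.5 − 4.8) / 6 = 3.7833%
Σ(R_i − R̄_i)(R_m − R̄_m) = 181.6283  ⇒  Cov = 181.6283 / 6 = 30.2714
Σ(R_m − R̄_m)² = 124.8083  ⇒  Var(R_m) = 124.8083 / 6 = 20.8014
β = Cov / Var(R_m) = 30.2714 / 20.8014 = 1.4553

1.455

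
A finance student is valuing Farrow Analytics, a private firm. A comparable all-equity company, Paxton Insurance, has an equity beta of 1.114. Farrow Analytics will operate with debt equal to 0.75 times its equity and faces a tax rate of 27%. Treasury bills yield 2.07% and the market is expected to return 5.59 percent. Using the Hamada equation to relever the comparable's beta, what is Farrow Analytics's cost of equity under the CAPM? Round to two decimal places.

β_L = β_U × [1 + (1 − t)(D/E)] = 1.114 × [1 + (1 − 0.27) × 0.75]
    = 1.114 × [1 + 0.73 × 0.75] = 1.114 × 1.5475 = 1.7239
MRP = 5.59% − 2.07% = 3.52%
E(R) = R_f + β_L × MRP = 2.07% + 1.7239 × 3.52% = 8.14%

8.14%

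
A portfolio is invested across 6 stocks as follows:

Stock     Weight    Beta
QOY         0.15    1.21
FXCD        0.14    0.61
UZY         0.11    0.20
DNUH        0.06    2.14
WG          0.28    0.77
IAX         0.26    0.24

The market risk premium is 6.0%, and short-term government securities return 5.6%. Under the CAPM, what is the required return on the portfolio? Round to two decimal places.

β_P = Σ w_i β_i = 0.15×1.21 + 0.14×0.61 + 0.11×0.20 + 0.06×2.14 + 0.28×0.77 + 0.26×0.24 = 0.6953
E(R_P) = R_f + β_P × MRP = 5.6% + 0.6953 × 6.0% = 9.77%

9.77%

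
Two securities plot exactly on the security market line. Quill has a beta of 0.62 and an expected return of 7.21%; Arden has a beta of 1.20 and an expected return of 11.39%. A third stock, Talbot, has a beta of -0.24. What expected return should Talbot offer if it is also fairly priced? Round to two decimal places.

1.01%

MRP (SML slope) = (11.39% − 7.21%) / (1.20 − 0.62) = 4.18% / 0.58 = 7.2069%
R_f (intercept) = 7.21% − 0.62 × 7.2069% = 2.7417%
E(R_Talbot) = R_f + β × MRP = 2.7417% + -0.24 × 7.2069% = 1.01%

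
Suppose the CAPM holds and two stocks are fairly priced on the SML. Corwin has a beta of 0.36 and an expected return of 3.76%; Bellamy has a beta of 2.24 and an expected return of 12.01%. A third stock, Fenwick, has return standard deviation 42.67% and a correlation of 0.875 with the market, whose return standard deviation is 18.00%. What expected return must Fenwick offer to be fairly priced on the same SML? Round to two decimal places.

11.28%

MRP = (12.01% − 3.76%) / (2.24 − 0.36) = 4.3883%
R_f = 3.76% − 0.36 × 4.3883% = 2.1802%
β_Fenwick = ρ·σ_i/σ_m = 0.875 × 42.67 / 18.00 = 2.0742
E(R_Fenwick) = R_f + β × MRP = 2.1802% + 2.0742 × 4.3883% = 11.28%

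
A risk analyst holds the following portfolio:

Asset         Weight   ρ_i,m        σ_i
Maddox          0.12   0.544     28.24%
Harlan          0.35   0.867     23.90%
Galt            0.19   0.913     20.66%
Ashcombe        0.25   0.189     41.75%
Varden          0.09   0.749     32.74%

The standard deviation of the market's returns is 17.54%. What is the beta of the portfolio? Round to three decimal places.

β_Maddox = 0.544 × 28.24% / 17.54% = 0.8759
β_Harlan = 0.867 × 23.90% / 17.54% = 1.1814
β_Galt = 0.913 × 20.66% / 17.54% = 1.0754
β_Ashcombe = 0.189 × 41.75% / 17.54% = 0.4499
β_Varden = 0.749 × 32.74% / 17.54% = 1.3981
β_P = Σ w_i β_i = 0.12×0.8759 + 0.35×1.1814 + 0.19×1.0754 + 0.25×0.4499 + 0.09×1.3981 = 0.9612

0.961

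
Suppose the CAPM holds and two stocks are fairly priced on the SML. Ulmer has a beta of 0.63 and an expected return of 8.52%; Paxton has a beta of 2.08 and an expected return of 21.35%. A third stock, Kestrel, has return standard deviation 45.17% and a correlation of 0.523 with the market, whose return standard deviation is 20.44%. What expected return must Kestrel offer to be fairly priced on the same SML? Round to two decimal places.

13.17%

MRP = (21.35% − 8.52%) / (2.08 − 0.63) = 8.8483%
R_f = 8.52% − 0.63 × 8.8483% = 2.9456%
β_Kestrel = ρ·σ_i/σ_m = 0.523 × 45.17 / 20.44 = 1.1558
E(R_Kestrel) = R_f + β × MRP = 2.9456% + 1.1558 × 8.8483% = 13.17%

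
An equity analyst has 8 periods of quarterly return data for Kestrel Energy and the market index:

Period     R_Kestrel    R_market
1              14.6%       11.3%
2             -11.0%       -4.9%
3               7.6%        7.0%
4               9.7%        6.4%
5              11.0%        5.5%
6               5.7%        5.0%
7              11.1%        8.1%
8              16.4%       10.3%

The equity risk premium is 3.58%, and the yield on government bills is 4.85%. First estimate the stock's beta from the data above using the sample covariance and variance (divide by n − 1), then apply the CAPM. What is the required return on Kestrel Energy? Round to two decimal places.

10.79%

Mean R_i = (14.6 − 11.0 + 7.6 + 9.7 + 11.0 + 5.7 + 11.1 + 16.4) / 8 = 8.1375%
Mean R_m = (11.3 − 4.9 + 7.0 + 6.4 + 5.5 + 5.0 + 8.1 + 10.3) / 8 = 6.0875%
Σ(R_i − R̄_i)(R_m − R̄_m) = 285.6938  ⇒  Cov = 285.6938 / 7 = 40.8134
Σ(R_m − R̄_m)² = 172.1488  ⇒  Var(R_m) = 172.1488 / 7 = 24.5927
β = Cov / Var(R_m) = 40.8134 / 24.5927 = 1.6596
E(R) = R_f + β × MRP = 4.85% + 1.6596 × 3.58% = 10.79%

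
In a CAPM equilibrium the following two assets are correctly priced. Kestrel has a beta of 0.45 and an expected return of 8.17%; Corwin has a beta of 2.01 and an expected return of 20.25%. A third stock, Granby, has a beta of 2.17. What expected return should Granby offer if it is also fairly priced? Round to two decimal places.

MRP (SML slope) = (20.25% − 8.17%) / (2.01 − 0.45) = 12.08% / 1.56 = 7.7436%
R_f (intercept) = 8.17% − 0.45 × 7.7436% = 4.6854%
E(R_Granby) = R_f + β × MRP = 4.6854% + 2.17 × 7.7436% = 21.49%

21.49%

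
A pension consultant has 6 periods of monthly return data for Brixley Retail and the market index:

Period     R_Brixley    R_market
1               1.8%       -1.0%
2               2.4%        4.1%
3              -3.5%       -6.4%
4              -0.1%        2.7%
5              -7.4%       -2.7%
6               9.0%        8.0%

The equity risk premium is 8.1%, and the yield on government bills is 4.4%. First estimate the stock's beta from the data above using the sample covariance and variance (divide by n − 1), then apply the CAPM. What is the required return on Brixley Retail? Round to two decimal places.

Mean R_i = (1.8 + 2.4 − 3.5 − 0.1 − 7.4 + 9.0) / 6 = 0.3667%
Mean R_m = (-1.0 + 4.1 − 6.4 + 2.7 − 2.7 + 8.0) / 6 = 0.7833%
Σ(R_i − R̄_i)(R_m − R̄_m) = 120.4267  ⇒  Cov = 120.4267 / 5 = 24.0853
Σ(R_m − R̄_m)² = 133.6683  ⇒  Var(R_m) = 133.6683 / 5 = 26.7337
β = Cov / Var(R_m) = 24.0853 / 26.7337 = 0.9009
E(R) = R_f + β × MRP = 4.4% + 0.9009 × 8.1% = 11.70%

11.70%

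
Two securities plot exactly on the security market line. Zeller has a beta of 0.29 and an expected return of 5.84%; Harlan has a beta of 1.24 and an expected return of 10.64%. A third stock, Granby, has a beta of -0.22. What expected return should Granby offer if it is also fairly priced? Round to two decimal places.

MRP (SML slope) = (10.64% − 5.84%) / (1.24 − 0.29) = 4.80% / 0.95 = 5.0526%
R_f (intercept) = 5.84% − 0.29 × 5.0526% = 4.3747%
E(R_Granby) = R_f + β × MRP = 4.3747% + -0.22 × 5.0526% = 3.26%

3.26%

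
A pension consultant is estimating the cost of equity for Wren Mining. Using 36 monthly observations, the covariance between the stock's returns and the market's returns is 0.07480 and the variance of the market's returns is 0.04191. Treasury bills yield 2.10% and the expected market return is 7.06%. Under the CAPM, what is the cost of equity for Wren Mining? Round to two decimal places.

β = Cov(R_i, R_m) / Var(R_m) = 0.07480 / 0.04191 = 1.7848
MRP = 7.06% − 2.10% = 4.96%
E(R) = R_f + β × MRP = 2.10% + 1.7848 × 4.96% = 10.95%

10.95%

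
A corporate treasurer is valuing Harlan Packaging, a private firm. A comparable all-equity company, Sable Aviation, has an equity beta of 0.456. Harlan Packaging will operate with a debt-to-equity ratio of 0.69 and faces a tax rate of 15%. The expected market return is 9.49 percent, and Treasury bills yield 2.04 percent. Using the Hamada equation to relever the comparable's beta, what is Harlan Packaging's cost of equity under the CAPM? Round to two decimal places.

β_L = β_U × [1 + (1 − t)(D/E)] = 0.456 × [1 + (1 − 0.15) × 0.69]
    = 0.456 × [1 + 0.85 × 0.69] = 0.456 × 1.5865 = 0.7234
MRP = 9.49% − 2.04% = 7.45%
E(R) = R_f + β_L × MRP = 2.04% + 0.7234 × 7.45% = 7.43%

7.43%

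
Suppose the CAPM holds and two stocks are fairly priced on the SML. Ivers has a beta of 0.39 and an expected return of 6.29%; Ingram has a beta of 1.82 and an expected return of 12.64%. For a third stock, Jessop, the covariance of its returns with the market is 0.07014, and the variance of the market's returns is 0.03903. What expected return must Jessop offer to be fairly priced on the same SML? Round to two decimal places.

12.54%

MRP = (12.64% − 6.29%) / (1.82 − 0.39) = 4.4406%
R_f = 6.29% − 0.39 × 4.4406% = 4.5582%
β_Jessop = Cov / Var(R_m) = 0.07014 / 0.03903 = 1.7971
E(R_Jessop) = R_f + β × MRP = 4.5582% + 1.7971 × 4.4406% = 12.54%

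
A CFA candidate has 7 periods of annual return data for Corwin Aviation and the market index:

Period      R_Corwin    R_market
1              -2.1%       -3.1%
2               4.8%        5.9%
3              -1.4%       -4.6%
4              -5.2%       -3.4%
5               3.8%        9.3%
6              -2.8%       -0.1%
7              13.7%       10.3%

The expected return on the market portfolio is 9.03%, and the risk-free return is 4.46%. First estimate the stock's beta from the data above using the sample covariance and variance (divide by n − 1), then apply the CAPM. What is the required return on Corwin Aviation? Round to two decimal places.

Mean R_i = (-2.1 + 4.8 − 1.4 − 5.2 + 3.8 − 2.8 + 13.7) / 7 = 1.5429%
Mean R_m = (-3.1 + 5.9 − 4.6 − 3.4 + 9.3 − 0.1 + 10.3) / 7 = 2.0429%
Σ(R_i − R̄_i)(R_m − R̄_m) = 213.6171  ⇒  Cov = 213.6171 / 6 = 35.6029
Σ(R_m − R̄_m)² = 240.5171  ⇒  Var(R_m) = 240.5171 / 6 = 40.0862
β = Cov / Var(R_m) = 35.6029 / 40.0862 = 0.8882
MRP = 9.03% − 4.46% = 4.57%
E(R) = R_f + β × MRP = 4.46% + 0.8882 × 4.57% = 8.52%

8.52%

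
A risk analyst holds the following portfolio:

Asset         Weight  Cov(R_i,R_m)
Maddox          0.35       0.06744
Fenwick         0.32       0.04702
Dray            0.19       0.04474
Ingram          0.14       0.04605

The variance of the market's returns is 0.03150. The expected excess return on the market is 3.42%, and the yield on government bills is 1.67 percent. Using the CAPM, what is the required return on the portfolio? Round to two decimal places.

7.49%

β_Maddox = 0.06744 / 0.03150 = 2.1410
β_Fenwick = 0.04702 / 0.03150 = 1.4927
β_Dray = 0.04474 / 0.03150 = 1.4203
β_Ingram = 0.04605 / 0.03150 = 1.4619
β_P = Σ w_i β_i = 0.35×2.1410 + 0.32×1.4927 + 0.19×1.4203 + 0.14×1.4619 = 1.7015
E(R_P) = R_f + β_P × MRP = 1.67% + 1.7015 × 3.42% = 7.49%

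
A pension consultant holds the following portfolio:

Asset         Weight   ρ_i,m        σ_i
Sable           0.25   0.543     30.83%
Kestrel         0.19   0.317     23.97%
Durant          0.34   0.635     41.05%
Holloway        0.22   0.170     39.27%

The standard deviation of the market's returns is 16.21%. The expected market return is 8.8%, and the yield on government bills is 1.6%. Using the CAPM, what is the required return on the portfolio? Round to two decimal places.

8.69%

β_Sable = 0.543 × 30.83% / 16.21% = 1.0327
β_Kestrel = 0.317 × 23.97% / 16.21% = 0.4688
β_Durant = 0.635 × 41.05% / 16.21% = 1.6081
β_Holloway = 0.170 × 39.27% / 16.21% = 0.4118
β_P = Σ w_i β_i = 0.25×1.0327 + 0.19×0.4688 + 0.34×1.6081 + 0.22×0.4118 = 0.9846
MRP = 8.8% − 1.6% = 7.20%
E(R_P) = R_f + β_P × MRP = 1.6% + 0.9846 × 7.2% = 8.69%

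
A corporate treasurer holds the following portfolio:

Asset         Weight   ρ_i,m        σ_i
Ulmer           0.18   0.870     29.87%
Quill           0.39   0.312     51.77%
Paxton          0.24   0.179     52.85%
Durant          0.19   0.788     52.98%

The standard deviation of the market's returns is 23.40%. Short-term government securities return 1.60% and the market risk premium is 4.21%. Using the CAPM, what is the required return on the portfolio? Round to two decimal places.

5.41%

β_Ulmer = 0.870 × 29.87% / 23.40% = 1.1106
β_Quill = 0.312 × 51.77% / 23.40% = 0.6903
β_Paxton = 0.179 × 52.85% / 23.40% = 0.4043
β_Durant = 0.788 × 52.98% / 23.40% = 1.7841
β_P = Σ w_i β_i = 0.18×1.1106 + 0.39×0.6903 + 0.24×0.4043 + 0.19×1.7841 = 0.9051
E(R_P) = R_f + β_P × MRP = 1.60% + 0.9051 × 4.21% = 5.41%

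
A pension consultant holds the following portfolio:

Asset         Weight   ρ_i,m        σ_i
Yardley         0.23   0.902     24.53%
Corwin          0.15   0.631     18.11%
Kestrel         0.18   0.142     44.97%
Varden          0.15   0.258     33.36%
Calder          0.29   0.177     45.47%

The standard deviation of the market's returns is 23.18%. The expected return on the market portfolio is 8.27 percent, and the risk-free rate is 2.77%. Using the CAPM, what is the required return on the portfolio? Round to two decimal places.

β_Yardley = 0.902 × 24.53% / 23.18% = 0.9545
β_Corwin = 0.631 × 18.11% / 23.18% = 0.4930
β_Kestrel = 0.142 × 44.97% / 23.18% = 0.2755
β_Varden = 0.258 × 33.36% / 23.18% = 0.3713
β_Calder = 0.177 × 45.47% / 23.18% = 0.3472
β_P = Σ w_i β_i = 0.23×0.9545 + 0.15×0.4930 + 0.18×0.2755 + 0.15×0.3713 + 0.29×0.3472 = 0.4995
MRP = 8.27% − 2.77% = 5.50%
E(R_P) = R_f + β_P × MRP = 2.77% + 0.4995 × 5.50% = 5.52%

5.52%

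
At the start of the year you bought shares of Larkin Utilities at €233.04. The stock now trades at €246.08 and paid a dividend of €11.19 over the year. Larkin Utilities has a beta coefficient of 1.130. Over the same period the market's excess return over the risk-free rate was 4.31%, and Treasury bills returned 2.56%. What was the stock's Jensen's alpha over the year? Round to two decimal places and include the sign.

Realised HPR = (P1 + D1 − P0) / P0 = (246.08 + 11.19 − 233.04) / 233.04 = 24.23 / 233.04 = 10.3974%
CAPM required = R_f + β·MRP = 2.56% + 1.130 × 4.31% = 7.43030%
α = realised − required = 10.3974% − 7.43030% = +2.97%

+2.97%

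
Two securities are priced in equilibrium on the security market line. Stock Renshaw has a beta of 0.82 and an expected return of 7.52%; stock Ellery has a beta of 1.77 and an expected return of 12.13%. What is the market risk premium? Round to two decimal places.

Both satisfy E(R) = R_f + β·MRP, so the slope of the SML is
MRP = (12.13% − 7.52%) / (1.77 − 0.82) = 4.61% / 0.95 = 4.8526%

4.85%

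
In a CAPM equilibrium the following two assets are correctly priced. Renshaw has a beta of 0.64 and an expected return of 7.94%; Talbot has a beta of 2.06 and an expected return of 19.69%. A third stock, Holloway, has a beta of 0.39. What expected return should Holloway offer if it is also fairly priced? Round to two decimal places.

5.87%

MRP (SML slope) = (19.69% − 7.94%) / (2.06 − 0.64) = 11.75% / 1.42 = 8.2746%
R_f (intercept) = 7.94% − 0.64 × 8.2746% = 2.6443%
E(R_Holloway) = R_f + β × MRP = 2.6443% + 0.39 × 8.2746% = 5.87%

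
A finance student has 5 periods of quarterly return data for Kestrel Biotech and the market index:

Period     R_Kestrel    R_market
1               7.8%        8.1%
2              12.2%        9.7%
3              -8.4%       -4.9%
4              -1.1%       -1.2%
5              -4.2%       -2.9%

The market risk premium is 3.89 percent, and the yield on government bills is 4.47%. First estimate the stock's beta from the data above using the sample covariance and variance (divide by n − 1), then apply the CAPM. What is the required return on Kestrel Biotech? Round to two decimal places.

9.39%

Mean R_i = (7.8 + 12.2 − 8.4 − 1.1 − 4.2) / 5 = 1.2600%
Mean R_m = (8.1 + 9.7 − 4.9 − 1.2 − 2.9) / 5 = 1.7600%
Σ(R_i − R̄_i)(R_m − R̄_m) = 225.0920  ⇒  Cov = 225.0920 / 4 = 56.2730
Σ(R_m − R̄_m)² = 178.0720  ⇒  Var(R_m) = 178.0720 / 4 = 44.5180
β = Cov / Var(R_m) = 56.2730 / 44.5180 = 1.2641
E(R) = R_f + β × MRP = 4.47% + 1.2641 × 3.89% = 9.39%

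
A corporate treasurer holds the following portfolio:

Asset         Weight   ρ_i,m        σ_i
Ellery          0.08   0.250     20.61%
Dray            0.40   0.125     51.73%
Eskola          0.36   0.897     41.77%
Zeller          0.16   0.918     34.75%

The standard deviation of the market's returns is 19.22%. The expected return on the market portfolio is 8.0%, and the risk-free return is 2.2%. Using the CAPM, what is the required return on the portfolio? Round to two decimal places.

β_Ellery = 0.250 × 20.61% / 19.22% = 0.2681
β_Dray = 0.125 × 51.73% / 19.22% = 0.3364
β_Eskola = 0.897 × 41.77% / 19.22% = 1.9494
β_Zeller = 0.918 × 34.75% / 19.22% = 1.6598
β_P = Σ w_i β_i = 0.08×0.2681 + 0.40×0.3364 + 0.36×1.9494 + 0.16×1.6598 = 1.1234
MRP = 8.0% − 2.2% = 5.80%
E(R_P) = R_f + β_P × MRP = 2.2% + 1.1234 × 5.8% = 8.72%

8.72%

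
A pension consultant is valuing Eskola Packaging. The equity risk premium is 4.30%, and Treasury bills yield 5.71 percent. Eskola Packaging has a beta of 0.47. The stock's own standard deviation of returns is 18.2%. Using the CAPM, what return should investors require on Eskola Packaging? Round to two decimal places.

7.73%

E(R) = R_f + β × MRP = 5.71% + 0.47 × 4.30% = 7.73%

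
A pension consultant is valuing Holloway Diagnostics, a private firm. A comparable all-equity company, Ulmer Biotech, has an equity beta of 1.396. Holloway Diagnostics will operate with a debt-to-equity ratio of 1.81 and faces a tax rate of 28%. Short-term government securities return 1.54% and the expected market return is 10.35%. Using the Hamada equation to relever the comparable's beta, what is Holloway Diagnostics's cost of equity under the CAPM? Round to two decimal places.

β_L = β_U × [1 + (1 − t)(D/E)] = 1.396 × [1 + (1 − 0.28) × 1.81]
    = 1.396 × [1 + 0.72 × 1.81] = 1.396 × 2.3032 = 3.2153
MRP = 10.35% − 1.54% = 8.81%
E(R) = R_f + β_L × MRP = 1.54% + 3.2153 × 8.81% = 29.87%

29.87%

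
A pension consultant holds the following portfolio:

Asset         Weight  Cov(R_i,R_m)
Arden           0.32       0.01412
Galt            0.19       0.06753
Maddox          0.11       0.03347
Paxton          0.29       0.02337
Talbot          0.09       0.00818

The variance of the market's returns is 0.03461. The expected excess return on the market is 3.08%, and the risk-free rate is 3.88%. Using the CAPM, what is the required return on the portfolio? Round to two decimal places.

6.42%

β_Arden = 0.01412 / 0.03461 = 0.4080
β_Galt = 0.06753 / 0.03461 = 1.9512
β_Maddox = 0.03347 / 0.03461 = 0.9671
β_Paxton = 0.02337 / 0.03461 = 0.6752
β_Talbot = 0.00818 / 0.03461 = 0.2363
β_P = Σ w_i β_i = 0.32×0.4080 + 0.19×1.9512 + 0.11×0.9671 + 0.29×0.6752 + 0.09×0.2363 = 0.8247
E(R_P) = R_f + β_P × MRP = 3.88% + 0.8247 × 3.08% = 6.42%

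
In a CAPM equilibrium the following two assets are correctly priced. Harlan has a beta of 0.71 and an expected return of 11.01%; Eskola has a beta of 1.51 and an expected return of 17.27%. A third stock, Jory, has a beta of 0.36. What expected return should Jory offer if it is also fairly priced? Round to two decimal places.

8.27%

MRP (SML slope) = (17.27% − 11.01%) / (1.51 − 0.71) = 6.26% / 0.80 = 7.8250%
R_f (intercept) = 11.01% − 0.71 × 7.8250% = 5.4543%
E(R_Jory) = R_f + β × MRP = 5.4543% + 0.36 × 7.8250% = 8.27%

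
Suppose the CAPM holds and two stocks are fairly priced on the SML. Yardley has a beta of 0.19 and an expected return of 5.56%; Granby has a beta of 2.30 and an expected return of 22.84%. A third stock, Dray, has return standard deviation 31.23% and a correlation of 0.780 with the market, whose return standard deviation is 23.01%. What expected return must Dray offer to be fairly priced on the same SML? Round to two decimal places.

MRP = (22.84% − 5.56%) / (2.30 − 0.19) = 8.1896%
R_f = 5.56% − 0.19 × 8.1896% = 4.0040%
β_Dray = ρ·σ_i/σ_m = 0.780 × 31.23 / 23.01 = 1.0586
E(R_Dray) = R_f + β × MRP = 4.0040% + 1.0586 × 8.1896% = 12.67%

12.67%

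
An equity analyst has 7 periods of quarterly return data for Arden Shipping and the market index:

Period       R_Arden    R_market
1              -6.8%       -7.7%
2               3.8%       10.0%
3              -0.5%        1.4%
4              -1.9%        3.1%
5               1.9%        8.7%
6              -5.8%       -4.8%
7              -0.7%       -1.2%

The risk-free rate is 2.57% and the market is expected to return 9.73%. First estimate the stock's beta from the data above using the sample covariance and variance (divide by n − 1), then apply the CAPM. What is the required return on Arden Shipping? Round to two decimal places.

Mean R_i = (-6.8 + 3.8 − 0.5 − 1.9 + 1.9 − 5.8 − 0.7) / 7 = -1.4286%
Mean R_m = (-7.7 + 10.0 + 1.4 + 3.1 + 8.7 − 4.8 − 1.2) / 7 = 1.3571%
Σ(R_i − R̄_i)(R_m − R̄_m) = 142.5514  ⇒  Cov = 142.5514 / 6 = 23.7586
Σ(R_m − R̄_m)² = 258.1371  ⇒  Var(R_m) = 258.1371 / 6 = 43.0229
β = Cov / Var(R_m) = 23.7586 / 43.0229 = 0.5522
MRP = 9.73% − 2.57% = 7.16%
E(R) = R_f + β × MRP = 2.57% + 0.5522 × 7.16% = 6.52%

6.52%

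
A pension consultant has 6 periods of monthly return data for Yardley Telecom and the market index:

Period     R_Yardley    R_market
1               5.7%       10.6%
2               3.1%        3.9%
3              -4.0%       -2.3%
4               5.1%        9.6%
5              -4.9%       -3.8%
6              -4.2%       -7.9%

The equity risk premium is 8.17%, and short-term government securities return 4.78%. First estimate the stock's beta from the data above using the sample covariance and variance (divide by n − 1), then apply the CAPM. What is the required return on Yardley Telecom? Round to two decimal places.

Mean R_i = (5.7 + 3.1 − 4.0 + 5.1 − 4.9 − 4.2) / 6 = 0.1333%
Mean R_m = (10.6 + 3.9 − 2.3 + 9.6 − 3.8 − 7.9) / 6 = 1.6833%
Σ(R_i − R̄_i)(R_m − R̄_m) = 181.1233  ⇒  Cov = 181.1233 / 5 = 36.2247
Σ(R_m − R̄_m)² = 284.8683  ⇒  Var(R_m) = 284.8683 / 5 = 56.9737
β = Cov / Var(R_m) = 36.2247 / 56.9737 = 0.6358
E(R) = R_f + β × MRP = 4.78% + 0.6358 × 8.17% = 9.97%

9.97%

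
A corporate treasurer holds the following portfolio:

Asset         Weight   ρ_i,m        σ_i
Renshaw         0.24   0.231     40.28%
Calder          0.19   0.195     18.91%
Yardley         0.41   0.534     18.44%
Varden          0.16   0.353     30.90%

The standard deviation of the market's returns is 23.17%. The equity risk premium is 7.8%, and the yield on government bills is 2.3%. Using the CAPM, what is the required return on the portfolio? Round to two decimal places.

β_Renshaw = 0.231 × 40.28% / 23.17% = 0.4016
β_Calder = 0.195 × 18.91% / 23.17% = 0.1591
β_Yardley = 0.534 × 18.44% / 23.17% = 0.4250
β_Varden = 0.353 × 30.90% / 23.17% = 0.4708
β_P = Σ w_i β_i = 0.24×0.4016 + 0.19×0.1591 + 0.41×0.4250 + 0.16×0.4708 = 0.3762
E(R_P) = R_f + β_P × MRP = 2.3% + 0.3762 × 7.8% = 5.23%

5.23%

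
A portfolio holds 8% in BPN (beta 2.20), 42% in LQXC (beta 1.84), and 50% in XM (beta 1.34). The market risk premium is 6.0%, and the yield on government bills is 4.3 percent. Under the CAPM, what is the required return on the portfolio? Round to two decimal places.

β_P = Σ w_i β_i = 0.08×2.20 + 0.42×1.84 + 0.50×1.34 = 1.6188
E(R_P) = R_f + β_P × MRP = 4.3% + 1.6188 × 6.0% = 14.01%

14.01%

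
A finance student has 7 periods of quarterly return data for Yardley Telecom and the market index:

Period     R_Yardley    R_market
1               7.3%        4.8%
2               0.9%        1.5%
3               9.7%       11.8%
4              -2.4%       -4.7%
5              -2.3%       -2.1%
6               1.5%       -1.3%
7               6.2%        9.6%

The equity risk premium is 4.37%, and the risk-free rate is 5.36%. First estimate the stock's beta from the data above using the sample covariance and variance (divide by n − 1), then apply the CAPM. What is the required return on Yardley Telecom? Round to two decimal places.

Mean R_i = (7.3 + 0.9 + 9.7 − 2.4 − 2.3 + 1.5 + 6.2) / 7 = 2.9857%
Mean R_m = (4.8 + 1.5 + 11.8 − 4.7 − 2.1 − 1.3 + 9.6) / 7 = 2.8000%
Σ(R_i − R̄_i)(R_m − R̄_m) = 166.0100  ⇒  Cov = 166.0100 / 6 = 27.6683
Σ(R_m − R̄_m)² = 230.0000  ⇒  Var(R_m) = 230.0000 / 6 = 38.3333
β = Cov / Var(R_m) = 27.6683 / 38.3333 = 0.7218
E(R) = R_f + β × MRP = 5.36% + 0.7218 × 4.37% = 8.51%

8.51%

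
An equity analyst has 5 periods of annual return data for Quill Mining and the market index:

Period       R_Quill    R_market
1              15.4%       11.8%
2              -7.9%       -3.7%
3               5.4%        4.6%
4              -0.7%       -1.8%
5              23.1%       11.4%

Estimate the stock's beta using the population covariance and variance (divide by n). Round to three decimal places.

Mean R_i = (15.4 − 7.9 + 5.4 − 0.7 + 23.1) / 5 = 7.0600%
Mean R_m = (11.8 − 3.7 + 4.6 − 1.8 + 11.4) / 5 = 4.4600%
Σ(R_i − R̄_i)(R_m − R̄_m) = 342.9520  ⇒  Cov = 342.9520 / 5 = 68.5904
Σ(R_m − R̄_m)² = 207.8320  ⇒  Var(R_m) = 207.8320 / 5 = 41.5664
β = Cov / Var(R_m) = 68.5904 / 41.5664 = 1.6501

1.650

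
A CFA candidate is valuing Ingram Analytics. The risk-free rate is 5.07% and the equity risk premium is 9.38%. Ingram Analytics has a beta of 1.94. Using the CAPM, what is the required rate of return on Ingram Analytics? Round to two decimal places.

23.27%

E(R) = R_f + β × MRP = 5.07% + 1.94 × 9.38% = 23.27%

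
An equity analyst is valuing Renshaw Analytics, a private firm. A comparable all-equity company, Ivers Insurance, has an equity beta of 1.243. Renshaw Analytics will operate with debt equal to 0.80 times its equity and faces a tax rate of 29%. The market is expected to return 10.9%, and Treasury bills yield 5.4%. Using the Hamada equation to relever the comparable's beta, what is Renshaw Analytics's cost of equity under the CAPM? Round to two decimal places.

β_L = β_U × [1 + (1 − t)(D/E)] = 1.243 × [1 + (1 − 0.29) × 0.80]
    = 1.243 × [1 + 0.71 × 0.80] = 1.243 × 1.5680 = 1.9490
MRP = 10.9% − 5.4% = 5.50%
E(R) = R_f + β_L × MRP = 5.4% + 1.9490 × 5.5% = 16.12%

16.12%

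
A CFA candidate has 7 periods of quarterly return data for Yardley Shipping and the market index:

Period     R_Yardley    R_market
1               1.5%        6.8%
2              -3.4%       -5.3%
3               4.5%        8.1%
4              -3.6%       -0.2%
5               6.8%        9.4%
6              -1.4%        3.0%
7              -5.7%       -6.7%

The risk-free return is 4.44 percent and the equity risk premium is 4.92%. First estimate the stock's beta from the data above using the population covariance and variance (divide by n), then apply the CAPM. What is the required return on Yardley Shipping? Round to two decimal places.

Mean R_i = (1.5 − 3.4 + 4.5 − 3.6 + 6.8 − 1.4 − 5.7) / 7 = -0.1857%
Mean R_m = (6.8 − 5.3 + 8.1 − 0.2 + 9.4 + 3.0 − 6.7) / 7 = 2.1571%
Σ(R_i − R̄_i)(R_m − R̄_m) = 166.1043  ⇒  Cov = 166.1043 / 7 = 23.7292
Σ(R_m − R̄_m)² = 249.6571  ⇒  Var(R_m) = 249.6571 / 7 = 35.6653
β = Cov / Var(R_m) = 23.7292 / 35.6653 = 0.6653
E(R) = R_f + β × MRP = 4.44% + 0.6653 × 4.92% = 7.71%

7.71%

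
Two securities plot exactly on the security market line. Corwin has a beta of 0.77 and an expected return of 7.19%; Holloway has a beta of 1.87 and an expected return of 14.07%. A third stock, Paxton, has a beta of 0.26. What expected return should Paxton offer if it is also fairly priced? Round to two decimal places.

MRP (SML slope) = (14.07% − 7.19%) / (1.87 − 0.77) = 6.88% / 1.10 = 6.2545%
R_f (intercept) = 7.19% − 0.77 × 6.2545% = 2.3740%
E(R_Paxton) = R_f + β × MRP = 2.3740% + 0.26 × 6.2545% = 4.00%

4.00%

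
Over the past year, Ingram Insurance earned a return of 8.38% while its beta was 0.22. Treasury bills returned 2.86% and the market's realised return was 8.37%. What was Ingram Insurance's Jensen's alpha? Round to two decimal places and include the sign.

Market excess return = 8.37% − 2.86% = 5.51%
CAPM benchmark = R_f + β(R_m − R_f) = 2.86% + 0.22 × 5.51% = 4.0722%
α = actual − benchmark = 8.38% − 4.0722% = +4.31%

+4.31%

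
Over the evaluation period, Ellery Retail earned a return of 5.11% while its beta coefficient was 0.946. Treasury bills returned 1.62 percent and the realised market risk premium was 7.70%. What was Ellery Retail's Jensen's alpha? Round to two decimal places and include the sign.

CAPM benchmark = R_f + β(R_m − R_f) = 1.62% + 0.946 × 7.70% = 8.90420%
α = actual − benchmark = 5.11% − 8.90420% = -3.79%

-3.79%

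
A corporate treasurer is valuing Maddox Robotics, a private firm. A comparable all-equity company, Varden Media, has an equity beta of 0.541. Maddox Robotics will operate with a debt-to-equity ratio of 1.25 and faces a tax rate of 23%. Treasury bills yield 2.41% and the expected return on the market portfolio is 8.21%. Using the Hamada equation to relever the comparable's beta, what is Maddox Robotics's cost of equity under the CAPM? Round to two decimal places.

8.57%

β_L = β_U × [1 + (1 − t)(D/E)] = 0.541 × [1 + (1 − 0.23) × 1.25]
    = 0.541 × [1 + 0.77 × 1.25] = 0.541 × 1.9625 = 1.0617
MRP = 8.21% − 2.41% = 5.80%
E(R) = R_f + β_L × MRP = 2.41% + 1.0617 × 5.80% = 8.57%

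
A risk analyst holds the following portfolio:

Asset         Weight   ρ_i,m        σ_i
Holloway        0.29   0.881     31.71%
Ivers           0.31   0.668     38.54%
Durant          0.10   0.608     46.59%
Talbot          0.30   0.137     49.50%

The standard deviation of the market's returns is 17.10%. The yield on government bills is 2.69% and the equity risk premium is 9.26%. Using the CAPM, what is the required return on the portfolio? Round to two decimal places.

14.03%

β_Holloway = 0.881 × 31.71% / 17.10% = 1.6337
β_Ivers = 0.668 × 38.54% / 17.10% = 1.5055
β_Durant = 0.608 × 46.59% / 17.10% = 1.6565
β_Talbot = 0.137 × 49.50% / 17.10% = 0.3966
β_P = Σ w_i β_i = 0.29×1.6337 + 0.31×1.5055 + 0.10×1.6565 + 0.30×0.3966 = 1.2251
E(R_P) = R_f + β_P × MRP = 2.69% + 1.2251 × 9.26% = 14.03%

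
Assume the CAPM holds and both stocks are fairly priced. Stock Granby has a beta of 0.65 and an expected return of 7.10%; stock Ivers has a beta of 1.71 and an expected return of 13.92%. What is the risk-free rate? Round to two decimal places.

2.92%

Both satisfy E(R) = R_f + β·MRP, so the slope of the SML is
MRP = (13.92% − 7.10%) / (1.71 − 0.65) = 6.82% / 1.06 = 6.4340%
R_f = E(R_Granby) − β_Granby·MRP = 7.10% − 0.65 × 6.4340% = 2.9179%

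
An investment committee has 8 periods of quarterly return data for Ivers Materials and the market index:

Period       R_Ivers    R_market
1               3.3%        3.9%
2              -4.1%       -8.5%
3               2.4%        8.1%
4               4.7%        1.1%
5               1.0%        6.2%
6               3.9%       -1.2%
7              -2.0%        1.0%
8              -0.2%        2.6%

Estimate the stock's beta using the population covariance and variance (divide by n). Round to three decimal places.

Mean R_i = (3.3 − 4.1 + 2.4 + 4.7 + 1.0 + 3.9 − 2.0 − 0.2) / 8 = 1.1250%
Mean R_m = (3.9 − 8.5 + 8.1 + 1.1 + 6.2 − 1.2 + 1.0 + 2.6) / 8 = 1.6500%
Σ(R_i − R̄_i)(R_m − R̄_m) = 56.4800  ⇒  Cov = 56.4800 / 8 = 7.0600
Σ(R_m − R̄_m)² = 180.1400  ⇒  Var(R_m) = 180.1400 / 8 = 22.5175
β = Cov / Var(R_m) = 7.0600 / 22.5175 = 0.3135

0.314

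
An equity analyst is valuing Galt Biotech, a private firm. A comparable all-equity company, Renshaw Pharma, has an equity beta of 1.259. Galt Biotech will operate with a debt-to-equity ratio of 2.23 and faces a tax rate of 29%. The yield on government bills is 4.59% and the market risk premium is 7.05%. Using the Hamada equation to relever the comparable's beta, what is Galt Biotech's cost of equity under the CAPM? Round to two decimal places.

β_L = β_U × [1 + (1 − t)(D/E)] = 1.259 × [1 + (1 − 0.29) × 2.23]
    = 1.259 × [1 + 0.71 × 2.23] = 1.259 × 2.5833 = 3.2524
E(R) = R_f + β_L × MRP = 4.59% + 3.2524 × 7.05% = 27.52%

27.52%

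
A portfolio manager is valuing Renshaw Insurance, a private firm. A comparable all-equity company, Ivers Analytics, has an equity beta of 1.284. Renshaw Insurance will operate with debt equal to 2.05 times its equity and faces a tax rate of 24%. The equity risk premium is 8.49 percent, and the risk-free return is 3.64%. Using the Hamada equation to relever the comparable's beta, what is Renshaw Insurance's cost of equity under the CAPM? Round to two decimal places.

31.53%

β_L = β_U × [1 + (1 − t)(D/E)] = 1.284 × [1 + (1 − 0.24) × 2.05]
    = 1.284 × [1 + 0.76 × 2.05] = 1.284 × 2.5580 = 3.2845
E(R) = R_f + β_L × MRP = 3.64% + 3.2845 × 8.49% = 31.53%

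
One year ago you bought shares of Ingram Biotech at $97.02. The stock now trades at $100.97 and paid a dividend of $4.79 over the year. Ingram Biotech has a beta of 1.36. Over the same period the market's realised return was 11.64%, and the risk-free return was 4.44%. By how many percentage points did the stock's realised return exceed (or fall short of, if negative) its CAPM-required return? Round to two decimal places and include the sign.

Realised HPR = (P1 + D1 − P0) / P0 = (100.97 + 4.79 − 97.02) / 97.02 = 8.74 / 97.02 = 9.0085%
MRP = 11.64% − 4.44% = 7.20%
CAPM required = R_f + β·MRP = 4.44% + 1.36 × 7.20% = 14.2320%
α = realised − required = 9.0085% − 14.2320% = -5.22%

-5.22%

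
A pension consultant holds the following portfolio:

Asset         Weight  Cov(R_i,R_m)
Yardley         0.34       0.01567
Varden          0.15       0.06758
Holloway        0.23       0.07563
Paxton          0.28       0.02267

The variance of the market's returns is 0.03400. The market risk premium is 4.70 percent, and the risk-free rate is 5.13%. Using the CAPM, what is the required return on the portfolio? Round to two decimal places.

10.55%

β_Yardley = 0.01567 / 0.03400 = 0.4609
β_Varden = 0.06758 / 0.03400 = 1.9876
β_Holloway = 0.07563 / 0.03400 = 2.2244
β_Paxton = 0.02267 / 0.03400 = 0.6668
β_P = Σ w_i β_i = 0.34×0.4609 + 0.15×1.9876 + 0.23×2.2244 + 0.28×0.6668 = 1.1532
E(R_P) = R_f + β_P × MRP = 5.13% + 1.1532 × 4.70% = 10.55%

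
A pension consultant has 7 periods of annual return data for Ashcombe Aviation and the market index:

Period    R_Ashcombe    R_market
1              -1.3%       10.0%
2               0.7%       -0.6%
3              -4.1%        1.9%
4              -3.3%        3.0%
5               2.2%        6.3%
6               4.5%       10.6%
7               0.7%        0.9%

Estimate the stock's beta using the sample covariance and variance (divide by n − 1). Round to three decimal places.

Mean R_i = (-1.3 + 0.7 − 4.1 − 3.3 + 2.2 + 4.5 + 0.7) / 7 = -0.0857%
Mean R_m = (10.0 − 0.6 + 1.9 + 3.0 + 6.3 + 10.6 + 0.9) / 7 = 4.5857%
Σ(R_i − R̄_i)(R_m − R̄_m) = 33.8314  ⇒  Cov = 33.8314 / 6 = 5.6386
Σ(R_m − R̄_m)² = 118.6286  ⇒  Var(R_m) = 118.6286 / 6 = 19.7714
β = Cov / Var(R_m) = 5.6386 / 19.7714 = 0.2852

0.285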